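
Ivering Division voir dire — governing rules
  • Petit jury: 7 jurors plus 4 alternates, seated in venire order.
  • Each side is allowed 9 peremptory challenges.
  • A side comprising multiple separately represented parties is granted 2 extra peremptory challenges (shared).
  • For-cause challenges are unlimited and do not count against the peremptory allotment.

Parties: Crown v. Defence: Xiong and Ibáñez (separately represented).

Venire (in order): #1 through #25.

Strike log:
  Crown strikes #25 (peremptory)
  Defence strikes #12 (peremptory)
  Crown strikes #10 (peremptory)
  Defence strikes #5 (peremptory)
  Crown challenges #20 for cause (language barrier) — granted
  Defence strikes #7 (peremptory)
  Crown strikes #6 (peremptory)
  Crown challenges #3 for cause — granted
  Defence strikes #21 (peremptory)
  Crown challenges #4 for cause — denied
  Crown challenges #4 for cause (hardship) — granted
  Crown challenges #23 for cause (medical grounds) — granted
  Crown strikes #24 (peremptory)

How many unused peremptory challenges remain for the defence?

Defence allotment: 9 base + 2 multi-party = 11.
Defence peremptories used: #12, #5, #7, #21 — 4.
Remaining: 11 − 4 = 7.

7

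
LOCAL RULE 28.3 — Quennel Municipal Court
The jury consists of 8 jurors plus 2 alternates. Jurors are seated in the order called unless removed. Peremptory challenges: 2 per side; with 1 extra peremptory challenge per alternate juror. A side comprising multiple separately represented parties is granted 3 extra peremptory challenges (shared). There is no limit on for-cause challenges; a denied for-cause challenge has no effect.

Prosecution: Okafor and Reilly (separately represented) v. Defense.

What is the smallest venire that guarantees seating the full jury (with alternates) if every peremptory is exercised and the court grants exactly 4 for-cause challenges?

Seats to fill: 8 + 2 alternates = 10.
Peremptories — Prosecution: 2 + 1×2 + 3 = 7; Defense: 2 + 1×2 = 4; total 11.
For-cause removals: 4.
Minimum venire: 10 + 11 + 4 = 25.

25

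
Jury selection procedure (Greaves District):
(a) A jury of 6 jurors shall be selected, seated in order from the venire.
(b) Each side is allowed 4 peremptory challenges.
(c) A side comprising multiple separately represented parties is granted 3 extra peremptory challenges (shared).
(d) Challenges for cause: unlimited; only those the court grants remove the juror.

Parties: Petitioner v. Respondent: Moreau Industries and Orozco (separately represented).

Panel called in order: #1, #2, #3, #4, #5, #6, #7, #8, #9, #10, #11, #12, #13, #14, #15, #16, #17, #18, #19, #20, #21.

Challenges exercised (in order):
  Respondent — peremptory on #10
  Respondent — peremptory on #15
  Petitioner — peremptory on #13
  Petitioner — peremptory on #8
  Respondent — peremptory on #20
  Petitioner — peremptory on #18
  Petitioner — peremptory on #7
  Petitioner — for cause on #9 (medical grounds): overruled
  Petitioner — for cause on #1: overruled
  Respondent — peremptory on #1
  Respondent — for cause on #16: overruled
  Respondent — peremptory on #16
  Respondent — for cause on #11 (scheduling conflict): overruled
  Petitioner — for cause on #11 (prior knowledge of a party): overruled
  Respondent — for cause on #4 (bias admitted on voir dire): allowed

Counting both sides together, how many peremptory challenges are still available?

2

Petitioner allotment: 4. Respondent allotment: 4 base + 3 multi-party = 7.
Petitioner peremptories used: #13, #8, #18, #7 — 4 (for-cause on #9, #1, #11 don't count).
Respondent peremptories used: #10, #15, #20, #1, #16 — 5 (for-cause on #16, #11, #4 don't count).
Remaining: (4 − 4) + (7 − 5) = 2.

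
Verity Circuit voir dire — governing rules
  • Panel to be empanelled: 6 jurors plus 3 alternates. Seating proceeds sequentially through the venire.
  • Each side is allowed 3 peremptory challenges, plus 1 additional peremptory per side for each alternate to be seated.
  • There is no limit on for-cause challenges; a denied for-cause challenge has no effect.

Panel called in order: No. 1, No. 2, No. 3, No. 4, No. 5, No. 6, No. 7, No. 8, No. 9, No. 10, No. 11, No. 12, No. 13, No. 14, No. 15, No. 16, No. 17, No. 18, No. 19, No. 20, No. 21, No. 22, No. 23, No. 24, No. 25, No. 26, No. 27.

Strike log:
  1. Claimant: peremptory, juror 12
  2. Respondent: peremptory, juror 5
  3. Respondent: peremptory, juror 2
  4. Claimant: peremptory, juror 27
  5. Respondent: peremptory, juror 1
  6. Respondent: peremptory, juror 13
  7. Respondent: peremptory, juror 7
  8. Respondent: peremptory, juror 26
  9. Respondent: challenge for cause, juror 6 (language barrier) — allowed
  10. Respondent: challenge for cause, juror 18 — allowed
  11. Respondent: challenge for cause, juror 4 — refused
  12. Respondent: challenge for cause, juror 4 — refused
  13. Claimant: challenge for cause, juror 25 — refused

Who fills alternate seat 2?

Removed: #1, #2, #5, #6, #7, #12, #13, #18, #26, #27. (#4, #25 stay — for-cause denied.)
Seating in order: seats 1–6 → #3, #4, #8, #9, #10, #11; alternates → #14, #15, #16.
So alternate 2 is #15.

15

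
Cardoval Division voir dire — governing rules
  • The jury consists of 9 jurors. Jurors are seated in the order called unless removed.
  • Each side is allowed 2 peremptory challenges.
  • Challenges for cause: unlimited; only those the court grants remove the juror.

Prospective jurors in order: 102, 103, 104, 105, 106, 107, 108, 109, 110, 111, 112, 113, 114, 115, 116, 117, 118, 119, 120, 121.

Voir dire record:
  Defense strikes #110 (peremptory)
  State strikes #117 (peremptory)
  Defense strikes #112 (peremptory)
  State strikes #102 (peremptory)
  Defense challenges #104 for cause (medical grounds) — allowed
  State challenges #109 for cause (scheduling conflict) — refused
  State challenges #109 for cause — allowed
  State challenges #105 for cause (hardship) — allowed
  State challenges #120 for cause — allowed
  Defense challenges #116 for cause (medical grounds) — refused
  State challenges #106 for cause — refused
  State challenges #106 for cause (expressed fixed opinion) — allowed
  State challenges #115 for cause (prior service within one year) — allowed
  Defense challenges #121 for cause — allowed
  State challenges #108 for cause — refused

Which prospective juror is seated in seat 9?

119

Removed: #102, #104, #105, #106, #109, #110, #112, #115, #117, #120, #121. (#108, #116 stay — for-cause denied.)
Seating in order: seats 1–9 → #103, #107, #108, #111, #113, #114, #116, #118, #119.
So seat 9 is #119.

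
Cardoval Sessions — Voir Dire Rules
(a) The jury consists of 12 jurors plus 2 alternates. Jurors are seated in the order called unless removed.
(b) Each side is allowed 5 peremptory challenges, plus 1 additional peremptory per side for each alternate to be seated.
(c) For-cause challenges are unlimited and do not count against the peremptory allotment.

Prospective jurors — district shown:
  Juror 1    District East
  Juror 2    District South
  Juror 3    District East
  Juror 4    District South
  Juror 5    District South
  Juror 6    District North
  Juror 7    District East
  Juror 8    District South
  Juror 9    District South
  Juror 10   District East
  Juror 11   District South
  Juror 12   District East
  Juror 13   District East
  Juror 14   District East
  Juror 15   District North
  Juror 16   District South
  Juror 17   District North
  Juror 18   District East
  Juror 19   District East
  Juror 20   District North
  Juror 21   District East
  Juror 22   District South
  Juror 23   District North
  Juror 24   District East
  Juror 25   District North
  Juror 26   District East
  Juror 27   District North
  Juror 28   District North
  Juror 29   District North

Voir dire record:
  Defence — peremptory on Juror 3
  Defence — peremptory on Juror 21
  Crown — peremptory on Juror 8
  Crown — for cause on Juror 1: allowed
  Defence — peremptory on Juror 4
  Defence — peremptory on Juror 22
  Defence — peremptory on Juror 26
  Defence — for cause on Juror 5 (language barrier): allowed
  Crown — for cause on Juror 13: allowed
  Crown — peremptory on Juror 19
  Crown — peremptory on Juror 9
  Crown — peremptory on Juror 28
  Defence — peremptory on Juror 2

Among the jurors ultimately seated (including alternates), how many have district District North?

6

Removed: #1, #2, #3, #4, #5, #8, #9, #13, #19, #21, #22, #26, #28.
Seated (14 incl. alternates): #6, #7, #10, #11, #12, #14, #15, #16, #17, #18, #20, #23, #24, #25.
Of those, in District North: #6, #15, #17, #20, #23, #25 → 6.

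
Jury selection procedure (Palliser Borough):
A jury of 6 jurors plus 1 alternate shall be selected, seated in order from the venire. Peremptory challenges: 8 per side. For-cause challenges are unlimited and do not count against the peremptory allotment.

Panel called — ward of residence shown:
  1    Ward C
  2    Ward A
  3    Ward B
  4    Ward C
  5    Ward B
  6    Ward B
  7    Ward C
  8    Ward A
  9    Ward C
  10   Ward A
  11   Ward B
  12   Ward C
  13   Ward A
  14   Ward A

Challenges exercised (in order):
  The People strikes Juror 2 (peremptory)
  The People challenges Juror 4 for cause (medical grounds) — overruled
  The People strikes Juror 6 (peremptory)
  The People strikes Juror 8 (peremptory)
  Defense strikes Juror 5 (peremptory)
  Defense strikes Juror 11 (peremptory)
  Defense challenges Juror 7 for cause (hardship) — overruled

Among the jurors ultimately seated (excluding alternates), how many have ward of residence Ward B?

1

Removed: #2, #5, #6, #8, #11.
Seated jurors 1–6: #1, #3, #4, #7, #9, #10 (alternates #12 not counted).
Of those, in Ward B: #3 → 1.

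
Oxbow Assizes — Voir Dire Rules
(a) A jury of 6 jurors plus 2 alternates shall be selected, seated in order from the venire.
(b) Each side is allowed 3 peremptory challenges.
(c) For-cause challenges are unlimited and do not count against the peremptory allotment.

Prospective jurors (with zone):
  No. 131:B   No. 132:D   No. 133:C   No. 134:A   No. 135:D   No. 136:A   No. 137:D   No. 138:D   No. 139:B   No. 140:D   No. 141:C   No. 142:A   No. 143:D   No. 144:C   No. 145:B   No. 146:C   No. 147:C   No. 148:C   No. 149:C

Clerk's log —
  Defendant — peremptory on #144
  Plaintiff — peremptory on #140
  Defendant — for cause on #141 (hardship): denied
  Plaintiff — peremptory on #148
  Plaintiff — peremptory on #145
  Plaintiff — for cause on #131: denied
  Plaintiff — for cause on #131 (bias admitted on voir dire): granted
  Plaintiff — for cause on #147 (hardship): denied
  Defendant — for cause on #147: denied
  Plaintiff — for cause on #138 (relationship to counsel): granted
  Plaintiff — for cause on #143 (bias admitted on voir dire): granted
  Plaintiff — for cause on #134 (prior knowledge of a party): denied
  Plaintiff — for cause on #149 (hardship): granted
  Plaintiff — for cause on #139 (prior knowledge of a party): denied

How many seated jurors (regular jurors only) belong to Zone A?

Removed: #131, #138, #140, #143, #144, #145, #148, #149.
Seated jurors 1–6: #132, #133, #134, #135, #136, #137 (alternates #139, #141 not counted).
Of those, in Zone A: #134, #136 → 2.

2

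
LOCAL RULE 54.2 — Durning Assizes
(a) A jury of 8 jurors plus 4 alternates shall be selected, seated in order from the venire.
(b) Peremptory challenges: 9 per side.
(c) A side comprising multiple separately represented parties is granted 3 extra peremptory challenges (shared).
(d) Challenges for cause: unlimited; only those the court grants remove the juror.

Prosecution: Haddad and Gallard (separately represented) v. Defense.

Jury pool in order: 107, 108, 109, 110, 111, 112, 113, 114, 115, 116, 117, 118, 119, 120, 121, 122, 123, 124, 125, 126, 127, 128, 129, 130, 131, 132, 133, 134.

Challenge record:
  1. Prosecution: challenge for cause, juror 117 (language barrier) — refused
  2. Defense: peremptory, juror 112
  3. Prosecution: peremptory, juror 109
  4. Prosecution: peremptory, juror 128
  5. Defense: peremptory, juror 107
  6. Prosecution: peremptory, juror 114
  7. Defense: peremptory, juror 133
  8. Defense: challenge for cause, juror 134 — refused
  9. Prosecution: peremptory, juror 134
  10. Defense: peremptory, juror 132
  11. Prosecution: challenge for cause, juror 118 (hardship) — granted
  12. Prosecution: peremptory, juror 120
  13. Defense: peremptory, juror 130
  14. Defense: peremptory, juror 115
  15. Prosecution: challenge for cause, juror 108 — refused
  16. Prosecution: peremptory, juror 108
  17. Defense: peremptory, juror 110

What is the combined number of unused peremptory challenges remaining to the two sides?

8

Prosecution allotment: 9 base + 3 multi-party = 12. Defense allotment: 9.
Prosecution peremptories used: #109, #128, #114, #134, #120, #108 — 6 (for-cause on #117, #118, #108 don't count).
Defense peremptories used: #112, #107, #133, #132, #130, #115, #110 — 7 (the for-cause on #134 doesn't count).
Remaining: (12 − 6) + (9 − 7) = 8.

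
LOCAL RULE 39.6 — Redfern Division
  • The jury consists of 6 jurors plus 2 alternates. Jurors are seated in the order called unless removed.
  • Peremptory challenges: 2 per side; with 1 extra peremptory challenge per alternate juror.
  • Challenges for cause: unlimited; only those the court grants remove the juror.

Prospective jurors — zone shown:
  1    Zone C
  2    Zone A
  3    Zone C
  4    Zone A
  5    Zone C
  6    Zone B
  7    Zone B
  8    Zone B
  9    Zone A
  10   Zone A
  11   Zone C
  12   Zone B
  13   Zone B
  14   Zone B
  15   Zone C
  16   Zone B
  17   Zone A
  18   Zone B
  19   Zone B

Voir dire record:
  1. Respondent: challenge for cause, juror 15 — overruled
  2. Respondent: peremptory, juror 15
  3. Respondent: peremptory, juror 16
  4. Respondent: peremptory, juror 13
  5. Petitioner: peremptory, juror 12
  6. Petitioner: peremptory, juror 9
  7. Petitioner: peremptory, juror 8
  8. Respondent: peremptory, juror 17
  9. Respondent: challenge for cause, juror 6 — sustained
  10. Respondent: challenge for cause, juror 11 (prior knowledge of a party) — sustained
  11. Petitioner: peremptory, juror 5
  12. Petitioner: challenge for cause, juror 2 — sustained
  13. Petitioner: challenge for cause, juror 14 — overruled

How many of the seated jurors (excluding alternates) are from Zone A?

Removed: #2, #5, #6, #8, #9, #11, #12, #13, #15, #16, #17.
Seated jurors 1–6: #1, #3, #4, #7, #10, #14 (alternates #18, #19 not counted).
Of those, in Zone A: #4, #10 → 2.

2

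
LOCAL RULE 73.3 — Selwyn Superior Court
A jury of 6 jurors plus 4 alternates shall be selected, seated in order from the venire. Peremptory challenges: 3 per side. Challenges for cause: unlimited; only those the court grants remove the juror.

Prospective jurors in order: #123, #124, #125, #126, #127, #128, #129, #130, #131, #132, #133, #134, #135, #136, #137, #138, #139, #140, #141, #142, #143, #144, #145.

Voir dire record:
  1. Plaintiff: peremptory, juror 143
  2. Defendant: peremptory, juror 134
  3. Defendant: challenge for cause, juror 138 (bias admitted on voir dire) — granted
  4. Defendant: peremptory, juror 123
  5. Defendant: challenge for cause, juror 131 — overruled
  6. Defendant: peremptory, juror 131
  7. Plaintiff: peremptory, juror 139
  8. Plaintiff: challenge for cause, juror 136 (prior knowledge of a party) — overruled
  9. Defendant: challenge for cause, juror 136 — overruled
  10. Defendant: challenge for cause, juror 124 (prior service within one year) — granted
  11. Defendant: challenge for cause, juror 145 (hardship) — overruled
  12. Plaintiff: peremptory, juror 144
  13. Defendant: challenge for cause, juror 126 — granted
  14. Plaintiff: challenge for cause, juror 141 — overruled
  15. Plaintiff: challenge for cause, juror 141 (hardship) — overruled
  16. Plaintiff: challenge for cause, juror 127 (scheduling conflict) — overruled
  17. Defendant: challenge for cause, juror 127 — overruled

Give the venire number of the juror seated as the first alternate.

Removed: #123, #124, #126, #131, #134, #138, #139, #143, #144. (#127, #136, #141, #145 stay — for-cause denied.)
Seating in order: seats 1–6 → #125, #127, #128, #129, #130, #132; alternates → #133, #135, #136, #137.
So alternate 1 is #133.

133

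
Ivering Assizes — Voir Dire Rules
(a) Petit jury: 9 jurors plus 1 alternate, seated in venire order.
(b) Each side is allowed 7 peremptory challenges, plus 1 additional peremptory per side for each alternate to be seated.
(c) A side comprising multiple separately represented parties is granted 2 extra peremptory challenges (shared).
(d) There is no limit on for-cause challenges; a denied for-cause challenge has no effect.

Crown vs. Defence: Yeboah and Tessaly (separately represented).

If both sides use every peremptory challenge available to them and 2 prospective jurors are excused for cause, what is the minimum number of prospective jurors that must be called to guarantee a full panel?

Seats to fill: 9 + 1 alternates = 10.
Peremptories — Crown: 7 + 1×1 = 8; Defence: 7 + 1×1 + 2 = 10; total 18.
For-cause removals: 2.
Minimum venire: 10 + 18 + 2 = 30.

30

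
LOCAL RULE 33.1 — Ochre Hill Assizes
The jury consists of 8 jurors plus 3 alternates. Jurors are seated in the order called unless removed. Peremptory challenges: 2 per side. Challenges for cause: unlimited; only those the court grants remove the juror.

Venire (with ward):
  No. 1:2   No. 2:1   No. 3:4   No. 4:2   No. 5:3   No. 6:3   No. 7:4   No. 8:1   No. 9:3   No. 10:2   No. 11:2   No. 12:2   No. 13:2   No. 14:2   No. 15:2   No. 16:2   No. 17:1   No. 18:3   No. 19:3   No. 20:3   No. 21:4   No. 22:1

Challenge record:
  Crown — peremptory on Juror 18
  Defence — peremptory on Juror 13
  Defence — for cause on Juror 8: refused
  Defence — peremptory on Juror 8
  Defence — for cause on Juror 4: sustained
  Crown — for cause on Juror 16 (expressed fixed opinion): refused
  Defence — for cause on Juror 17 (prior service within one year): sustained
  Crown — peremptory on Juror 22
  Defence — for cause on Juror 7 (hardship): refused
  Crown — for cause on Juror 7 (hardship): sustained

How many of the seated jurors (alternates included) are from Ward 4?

Removed: #4, #7, #8, #13, #17, #18, #22.
Seated (11 incl. alternates): #1, #2, #3, #5, #6, #9, #10, #11, #12, #14, #15.
Of those, in Ward 4: #3 → 1.

1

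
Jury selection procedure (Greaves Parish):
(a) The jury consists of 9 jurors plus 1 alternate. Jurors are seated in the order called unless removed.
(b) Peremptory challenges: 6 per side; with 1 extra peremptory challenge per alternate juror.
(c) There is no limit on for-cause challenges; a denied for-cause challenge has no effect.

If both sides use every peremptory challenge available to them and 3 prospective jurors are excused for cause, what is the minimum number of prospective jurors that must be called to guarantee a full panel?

Seats to fill: 9 + 1 alternates = 10.
Peremptories: 6 + 1×1 = 7 per side × 2 sides = 14.
For-cause removals: 3.
Minimum venire: 10 + 14 + 3 = 27.

27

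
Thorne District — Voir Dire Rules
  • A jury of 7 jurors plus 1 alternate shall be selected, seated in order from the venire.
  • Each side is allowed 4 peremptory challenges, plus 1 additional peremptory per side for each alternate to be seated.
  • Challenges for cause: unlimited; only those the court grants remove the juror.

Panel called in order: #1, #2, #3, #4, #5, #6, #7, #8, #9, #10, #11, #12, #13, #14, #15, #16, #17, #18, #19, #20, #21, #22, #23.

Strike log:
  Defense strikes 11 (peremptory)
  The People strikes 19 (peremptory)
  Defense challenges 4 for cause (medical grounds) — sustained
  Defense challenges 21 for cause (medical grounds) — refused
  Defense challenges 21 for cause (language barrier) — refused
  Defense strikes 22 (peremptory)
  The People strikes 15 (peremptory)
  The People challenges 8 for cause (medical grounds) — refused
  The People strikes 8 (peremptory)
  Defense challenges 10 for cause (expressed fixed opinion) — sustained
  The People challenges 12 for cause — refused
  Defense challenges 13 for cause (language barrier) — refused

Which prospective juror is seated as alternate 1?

Removed: #4, #8, #10, #11, #15, #19, #22. (#12, #13, #21 stay — for-cause denied.)
Seating in order: seats 1–7 → #1, #2, #3, #5, #6, #7, #9; alternates → #12.
So alternate 1 is #12.

12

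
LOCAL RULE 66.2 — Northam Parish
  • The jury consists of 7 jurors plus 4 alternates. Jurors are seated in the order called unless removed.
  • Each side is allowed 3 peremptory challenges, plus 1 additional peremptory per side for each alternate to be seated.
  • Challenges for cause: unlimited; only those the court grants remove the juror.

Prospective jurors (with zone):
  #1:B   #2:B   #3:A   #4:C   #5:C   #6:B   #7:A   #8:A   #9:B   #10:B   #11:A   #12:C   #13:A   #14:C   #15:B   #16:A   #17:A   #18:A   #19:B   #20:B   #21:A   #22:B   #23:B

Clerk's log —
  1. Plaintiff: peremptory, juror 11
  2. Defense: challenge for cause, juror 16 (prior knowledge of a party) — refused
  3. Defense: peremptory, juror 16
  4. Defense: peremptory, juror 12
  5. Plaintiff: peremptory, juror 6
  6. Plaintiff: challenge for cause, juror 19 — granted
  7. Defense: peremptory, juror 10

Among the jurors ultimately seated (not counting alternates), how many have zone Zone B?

2

Removed: #6, #10, #11, #12, #16, #19.
Seated jurors 1–7: #1, #2, #3, #4, #5, #7, #8 (alternates #9, #13, #14, #15 not counted).
Of those, in Zone B: #1, #2 → 2.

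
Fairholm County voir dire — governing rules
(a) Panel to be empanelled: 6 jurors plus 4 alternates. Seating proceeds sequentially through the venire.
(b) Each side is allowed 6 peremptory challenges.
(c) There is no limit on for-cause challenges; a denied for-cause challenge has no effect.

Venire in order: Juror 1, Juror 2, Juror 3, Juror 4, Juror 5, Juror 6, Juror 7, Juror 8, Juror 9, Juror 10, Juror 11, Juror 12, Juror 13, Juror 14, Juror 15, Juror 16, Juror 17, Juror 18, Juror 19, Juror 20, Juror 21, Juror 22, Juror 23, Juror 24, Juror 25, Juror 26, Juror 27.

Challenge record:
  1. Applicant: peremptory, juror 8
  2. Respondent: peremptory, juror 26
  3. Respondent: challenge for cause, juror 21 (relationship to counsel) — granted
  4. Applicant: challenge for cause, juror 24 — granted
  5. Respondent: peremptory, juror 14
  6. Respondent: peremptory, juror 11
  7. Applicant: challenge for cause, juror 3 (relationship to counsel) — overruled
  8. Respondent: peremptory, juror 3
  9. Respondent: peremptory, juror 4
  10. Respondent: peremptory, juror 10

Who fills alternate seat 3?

Removed: #3, #4, #8, #10, #11, #14, #21, #24, #26.
Seating in order: seats 1–6 → #1, #2, #5, #6, #7, #9; alternates → #12, #13, #15, #16.
So alternate 3 is #15.

15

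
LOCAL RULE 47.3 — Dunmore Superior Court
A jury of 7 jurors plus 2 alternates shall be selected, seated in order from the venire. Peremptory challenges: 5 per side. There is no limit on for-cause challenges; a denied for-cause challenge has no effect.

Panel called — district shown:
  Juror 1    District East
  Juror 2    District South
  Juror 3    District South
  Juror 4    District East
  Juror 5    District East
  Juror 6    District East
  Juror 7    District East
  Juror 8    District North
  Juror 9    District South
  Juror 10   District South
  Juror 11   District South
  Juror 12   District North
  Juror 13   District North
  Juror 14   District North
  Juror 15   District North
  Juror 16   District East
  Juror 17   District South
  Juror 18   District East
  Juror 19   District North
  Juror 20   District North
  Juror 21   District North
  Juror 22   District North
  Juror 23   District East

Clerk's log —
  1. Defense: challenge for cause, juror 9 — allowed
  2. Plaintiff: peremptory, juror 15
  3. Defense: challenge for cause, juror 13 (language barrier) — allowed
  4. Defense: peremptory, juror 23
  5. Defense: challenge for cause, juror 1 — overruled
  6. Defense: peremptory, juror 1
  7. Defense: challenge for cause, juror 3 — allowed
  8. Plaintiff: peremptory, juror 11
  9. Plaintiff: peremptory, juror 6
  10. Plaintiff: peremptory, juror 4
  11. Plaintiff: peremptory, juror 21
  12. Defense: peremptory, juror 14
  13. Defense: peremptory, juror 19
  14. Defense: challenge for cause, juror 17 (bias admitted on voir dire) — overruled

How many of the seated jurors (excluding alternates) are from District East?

Removed: #1, #3, #4, #6, #9, #11, #13, #14, #15, #19, #21, #23.
Seated jurors 1–7: #2, #5, #7, #8, #10, #12, #16 (alternates #17, #18 not counted).
Of those, in District East: #5, #7, #16 → 3.

3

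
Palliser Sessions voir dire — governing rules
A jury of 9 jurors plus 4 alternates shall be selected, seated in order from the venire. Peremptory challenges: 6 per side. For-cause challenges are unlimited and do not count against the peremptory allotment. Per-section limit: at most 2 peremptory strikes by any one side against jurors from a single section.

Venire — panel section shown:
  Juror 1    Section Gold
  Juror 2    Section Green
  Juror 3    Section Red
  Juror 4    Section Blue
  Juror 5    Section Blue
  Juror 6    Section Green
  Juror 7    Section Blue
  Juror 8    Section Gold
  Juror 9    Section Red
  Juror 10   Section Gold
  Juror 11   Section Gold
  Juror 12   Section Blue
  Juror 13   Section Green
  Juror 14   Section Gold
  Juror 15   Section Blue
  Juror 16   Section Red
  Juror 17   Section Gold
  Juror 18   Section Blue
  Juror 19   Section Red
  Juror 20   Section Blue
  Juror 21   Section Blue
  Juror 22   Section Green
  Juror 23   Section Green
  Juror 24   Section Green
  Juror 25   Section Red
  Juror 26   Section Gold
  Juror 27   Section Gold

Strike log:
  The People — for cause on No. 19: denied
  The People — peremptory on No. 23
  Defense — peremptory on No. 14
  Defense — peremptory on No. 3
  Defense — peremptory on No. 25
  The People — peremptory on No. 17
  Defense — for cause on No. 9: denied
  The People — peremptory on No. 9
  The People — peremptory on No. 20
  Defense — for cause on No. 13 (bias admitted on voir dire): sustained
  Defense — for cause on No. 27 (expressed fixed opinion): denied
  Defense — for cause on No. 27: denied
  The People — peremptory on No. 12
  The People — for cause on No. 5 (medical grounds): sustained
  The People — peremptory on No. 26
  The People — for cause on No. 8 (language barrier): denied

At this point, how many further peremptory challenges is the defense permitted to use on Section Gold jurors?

Defense peremptories so far: #14, #3, #25 — 3 of 6 used, 3 left overall.
Against Section Gold: #14 — 1 used; per-section cap 2 leaves 1.
Binding limit: min(3, 1) = 1.

1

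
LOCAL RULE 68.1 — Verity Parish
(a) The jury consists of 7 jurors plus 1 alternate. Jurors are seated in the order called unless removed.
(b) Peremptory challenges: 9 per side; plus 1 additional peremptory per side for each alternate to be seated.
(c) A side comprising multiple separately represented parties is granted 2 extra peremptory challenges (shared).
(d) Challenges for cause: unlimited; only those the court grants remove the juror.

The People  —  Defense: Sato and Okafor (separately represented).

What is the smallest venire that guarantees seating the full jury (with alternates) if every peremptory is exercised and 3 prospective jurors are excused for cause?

33

Seats to fill: 7 + 1 alternates = 8.
Peremptories — The People: 9 + 1×1 = 10; Defense: 9 + 1×1 + 2 = 12; total 22.
For-cause removals: 3.
Minimum venire: 8 + 22 + 3 = 33.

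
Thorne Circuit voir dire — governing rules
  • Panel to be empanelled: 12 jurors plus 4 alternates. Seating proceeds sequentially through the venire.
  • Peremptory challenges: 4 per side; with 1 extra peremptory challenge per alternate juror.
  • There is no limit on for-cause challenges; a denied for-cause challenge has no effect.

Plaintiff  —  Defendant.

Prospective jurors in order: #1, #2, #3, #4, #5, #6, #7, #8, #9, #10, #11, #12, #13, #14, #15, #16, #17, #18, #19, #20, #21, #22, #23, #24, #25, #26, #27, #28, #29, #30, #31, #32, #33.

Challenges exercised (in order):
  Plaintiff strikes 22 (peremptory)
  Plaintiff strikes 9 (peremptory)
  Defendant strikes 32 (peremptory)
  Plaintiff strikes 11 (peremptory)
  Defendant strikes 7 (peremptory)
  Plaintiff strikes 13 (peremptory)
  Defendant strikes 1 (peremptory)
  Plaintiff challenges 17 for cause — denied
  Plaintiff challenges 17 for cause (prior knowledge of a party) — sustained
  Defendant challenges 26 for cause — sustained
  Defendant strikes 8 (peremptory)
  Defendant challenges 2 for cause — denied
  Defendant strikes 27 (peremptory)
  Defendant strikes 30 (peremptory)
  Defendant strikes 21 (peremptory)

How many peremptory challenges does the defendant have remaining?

Defendant allotment: 4 base + 1 × 4 alternates = 8.
Defendant peremptories used: #32, #7, #1, #8, #27, #30, #21 — 7 (for-cause on #26, #2 don't count).
Remaining: 8 − 7 = 1.

1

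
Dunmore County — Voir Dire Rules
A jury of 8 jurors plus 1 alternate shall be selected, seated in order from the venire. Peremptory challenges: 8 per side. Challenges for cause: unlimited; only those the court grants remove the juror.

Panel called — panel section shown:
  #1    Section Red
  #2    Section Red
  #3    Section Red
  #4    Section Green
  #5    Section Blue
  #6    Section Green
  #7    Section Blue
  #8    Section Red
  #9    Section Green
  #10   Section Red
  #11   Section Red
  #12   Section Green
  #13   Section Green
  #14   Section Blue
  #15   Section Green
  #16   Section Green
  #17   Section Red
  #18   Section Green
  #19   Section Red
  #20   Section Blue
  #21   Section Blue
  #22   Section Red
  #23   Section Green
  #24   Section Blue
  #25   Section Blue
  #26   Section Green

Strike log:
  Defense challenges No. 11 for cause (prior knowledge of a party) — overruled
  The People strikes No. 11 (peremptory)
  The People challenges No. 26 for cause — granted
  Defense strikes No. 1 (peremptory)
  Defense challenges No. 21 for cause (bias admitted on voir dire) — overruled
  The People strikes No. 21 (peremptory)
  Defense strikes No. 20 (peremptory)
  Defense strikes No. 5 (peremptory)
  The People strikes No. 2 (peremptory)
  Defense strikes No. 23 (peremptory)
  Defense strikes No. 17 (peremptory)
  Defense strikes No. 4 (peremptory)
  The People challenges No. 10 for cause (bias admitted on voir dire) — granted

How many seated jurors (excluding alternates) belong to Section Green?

Removed: #1, #2, #4, #5, #10, #11, #17, #20, #21, #23, #26.
Seated jurors 1–8: #3, #6, #7, #8, #9, #12, #13, #14 (alternates #15 not counted).
Of those, in Section Green: #6, #9, #12, #13 → 4.

4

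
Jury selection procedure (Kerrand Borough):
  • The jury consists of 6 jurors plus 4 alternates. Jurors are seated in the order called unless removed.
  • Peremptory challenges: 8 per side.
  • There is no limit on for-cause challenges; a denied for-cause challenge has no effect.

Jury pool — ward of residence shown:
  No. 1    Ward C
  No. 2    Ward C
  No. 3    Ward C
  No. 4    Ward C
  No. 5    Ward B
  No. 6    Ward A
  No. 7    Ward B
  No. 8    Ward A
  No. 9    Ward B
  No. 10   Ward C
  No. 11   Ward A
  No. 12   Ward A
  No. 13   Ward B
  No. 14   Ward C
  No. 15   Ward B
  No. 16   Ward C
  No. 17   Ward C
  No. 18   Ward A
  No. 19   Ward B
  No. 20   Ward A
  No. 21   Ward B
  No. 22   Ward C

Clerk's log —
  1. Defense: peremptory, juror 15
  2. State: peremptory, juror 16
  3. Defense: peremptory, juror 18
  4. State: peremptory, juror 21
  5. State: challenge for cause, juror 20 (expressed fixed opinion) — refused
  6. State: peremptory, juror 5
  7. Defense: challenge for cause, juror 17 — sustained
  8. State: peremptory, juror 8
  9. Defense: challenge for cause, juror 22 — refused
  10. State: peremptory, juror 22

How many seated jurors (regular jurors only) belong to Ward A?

Removed: #5, #8, #15, #16, #17, #18, #21, #22.
Seated jurors 1–6: #1, #2, #3, #4, #6, #7 (alternates #9, #10, #11, #12 not counted).
Of those, in Ward A: #6 → 1.

1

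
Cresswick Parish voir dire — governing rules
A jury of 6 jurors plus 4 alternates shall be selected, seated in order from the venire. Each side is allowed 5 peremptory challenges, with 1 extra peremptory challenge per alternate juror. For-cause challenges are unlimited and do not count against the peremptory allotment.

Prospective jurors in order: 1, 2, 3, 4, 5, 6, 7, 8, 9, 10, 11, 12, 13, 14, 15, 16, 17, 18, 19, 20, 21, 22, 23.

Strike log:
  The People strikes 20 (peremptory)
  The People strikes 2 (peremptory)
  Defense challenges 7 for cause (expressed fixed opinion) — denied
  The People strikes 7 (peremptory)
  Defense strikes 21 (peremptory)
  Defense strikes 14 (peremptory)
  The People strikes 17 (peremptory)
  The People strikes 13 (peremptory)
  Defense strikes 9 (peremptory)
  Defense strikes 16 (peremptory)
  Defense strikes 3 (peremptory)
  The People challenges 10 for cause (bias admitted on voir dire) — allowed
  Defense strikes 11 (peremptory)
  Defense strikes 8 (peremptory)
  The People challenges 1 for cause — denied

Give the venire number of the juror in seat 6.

15

Removed: #2, #3, #7, #8, #9, #10, #11, #13, #14, #16, #17, #20, #21. (#1 stays — for-cause denied.)
Filling seats in venire order through position 6: #1, #4, #5, #6, #12, #15.
So seat 6 is #15.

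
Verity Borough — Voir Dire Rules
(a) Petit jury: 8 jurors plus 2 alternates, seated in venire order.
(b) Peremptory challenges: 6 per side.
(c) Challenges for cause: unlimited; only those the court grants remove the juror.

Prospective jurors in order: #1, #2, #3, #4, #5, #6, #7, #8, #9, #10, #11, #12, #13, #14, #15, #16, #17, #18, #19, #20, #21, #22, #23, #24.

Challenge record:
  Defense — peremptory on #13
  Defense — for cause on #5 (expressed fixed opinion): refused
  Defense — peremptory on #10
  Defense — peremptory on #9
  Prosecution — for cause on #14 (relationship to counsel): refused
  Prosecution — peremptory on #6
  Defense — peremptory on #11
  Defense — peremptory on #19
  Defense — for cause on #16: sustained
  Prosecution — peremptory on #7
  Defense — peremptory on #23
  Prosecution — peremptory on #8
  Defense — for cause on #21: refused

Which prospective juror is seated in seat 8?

15

Removed: #6, #7, #8, #9, #10, #11, #13, #16, #19, #23. (#5, #14, #21 stay — for-cause denied.)
Filling seats in venire order through position 8: #1, #2, #3, #4, #5, #12, #14, #15.
So seat 8 is #15.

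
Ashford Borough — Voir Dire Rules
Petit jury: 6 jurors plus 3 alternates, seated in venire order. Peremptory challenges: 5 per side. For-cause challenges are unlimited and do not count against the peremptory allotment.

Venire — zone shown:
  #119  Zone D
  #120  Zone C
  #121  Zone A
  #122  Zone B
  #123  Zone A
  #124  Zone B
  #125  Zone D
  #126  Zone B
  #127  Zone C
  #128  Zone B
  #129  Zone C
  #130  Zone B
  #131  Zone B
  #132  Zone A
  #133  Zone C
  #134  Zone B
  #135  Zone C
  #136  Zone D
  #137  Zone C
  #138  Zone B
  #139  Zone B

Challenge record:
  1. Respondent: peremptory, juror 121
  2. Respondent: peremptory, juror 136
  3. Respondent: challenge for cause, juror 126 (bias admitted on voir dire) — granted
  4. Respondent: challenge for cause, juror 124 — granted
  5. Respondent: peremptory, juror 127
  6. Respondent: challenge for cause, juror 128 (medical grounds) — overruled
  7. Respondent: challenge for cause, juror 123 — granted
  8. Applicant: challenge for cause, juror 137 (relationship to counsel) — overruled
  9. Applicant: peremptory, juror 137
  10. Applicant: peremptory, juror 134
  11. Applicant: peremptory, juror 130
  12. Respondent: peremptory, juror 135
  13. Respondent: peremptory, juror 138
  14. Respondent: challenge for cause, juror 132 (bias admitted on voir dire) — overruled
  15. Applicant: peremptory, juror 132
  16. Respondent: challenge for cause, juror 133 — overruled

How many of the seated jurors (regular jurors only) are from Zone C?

Removed: #121, #123, #124, #126, #127, #130, #132, #134, #135, #136, #137, #138.
Seated jurors 1–6: #119, #120, #122, #125, #128, #129 (alternates #131, #133, #139 not counted).
Of those, in Zone C: #120, #129 → 2.

2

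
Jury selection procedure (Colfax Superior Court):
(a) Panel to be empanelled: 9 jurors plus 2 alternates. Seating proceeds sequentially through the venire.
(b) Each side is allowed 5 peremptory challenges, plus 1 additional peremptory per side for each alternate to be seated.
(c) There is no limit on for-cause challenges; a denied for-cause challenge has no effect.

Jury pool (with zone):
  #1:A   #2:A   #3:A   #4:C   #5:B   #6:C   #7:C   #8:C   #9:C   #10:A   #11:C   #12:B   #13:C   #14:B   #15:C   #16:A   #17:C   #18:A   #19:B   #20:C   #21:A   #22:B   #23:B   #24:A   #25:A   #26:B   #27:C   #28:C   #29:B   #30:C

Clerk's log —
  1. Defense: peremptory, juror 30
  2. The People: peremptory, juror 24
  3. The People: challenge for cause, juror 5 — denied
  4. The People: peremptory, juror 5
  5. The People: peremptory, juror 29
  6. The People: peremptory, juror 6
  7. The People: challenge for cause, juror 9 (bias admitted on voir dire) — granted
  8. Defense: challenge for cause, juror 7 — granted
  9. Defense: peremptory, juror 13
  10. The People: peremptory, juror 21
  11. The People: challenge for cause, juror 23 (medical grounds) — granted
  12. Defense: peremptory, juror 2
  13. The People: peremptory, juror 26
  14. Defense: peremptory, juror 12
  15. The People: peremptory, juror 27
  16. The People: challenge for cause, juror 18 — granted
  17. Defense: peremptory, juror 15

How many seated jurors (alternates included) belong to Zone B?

Removed: #2, #5, #6, #7, #9, #12, #13, #15, #18, #21, #23, #24, #26, #27, #29, #30.
Seated (11 incl. alternates): #1, #3, #4, #8, #10, #11, #14, #16, #17, #19, #20.
Of those, in Zone B: #14, #19 → 2.

2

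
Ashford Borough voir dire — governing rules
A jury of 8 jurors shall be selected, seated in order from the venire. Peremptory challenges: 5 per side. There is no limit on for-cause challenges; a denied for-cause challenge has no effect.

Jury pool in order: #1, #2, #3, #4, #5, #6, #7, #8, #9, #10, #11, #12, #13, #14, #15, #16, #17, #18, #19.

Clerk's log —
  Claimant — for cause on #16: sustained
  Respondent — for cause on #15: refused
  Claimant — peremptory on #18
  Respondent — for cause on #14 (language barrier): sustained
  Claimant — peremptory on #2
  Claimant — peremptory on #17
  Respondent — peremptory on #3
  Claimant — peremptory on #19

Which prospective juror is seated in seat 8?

Removed: #2, #3, #14, #16, #17, #18, #19. (#15 stays — for-cause denied.)
Seating in order: seats 1–8 → #1, #4, #5, #6, #7, #8, #9, #10.
So seat 8 is #10.

10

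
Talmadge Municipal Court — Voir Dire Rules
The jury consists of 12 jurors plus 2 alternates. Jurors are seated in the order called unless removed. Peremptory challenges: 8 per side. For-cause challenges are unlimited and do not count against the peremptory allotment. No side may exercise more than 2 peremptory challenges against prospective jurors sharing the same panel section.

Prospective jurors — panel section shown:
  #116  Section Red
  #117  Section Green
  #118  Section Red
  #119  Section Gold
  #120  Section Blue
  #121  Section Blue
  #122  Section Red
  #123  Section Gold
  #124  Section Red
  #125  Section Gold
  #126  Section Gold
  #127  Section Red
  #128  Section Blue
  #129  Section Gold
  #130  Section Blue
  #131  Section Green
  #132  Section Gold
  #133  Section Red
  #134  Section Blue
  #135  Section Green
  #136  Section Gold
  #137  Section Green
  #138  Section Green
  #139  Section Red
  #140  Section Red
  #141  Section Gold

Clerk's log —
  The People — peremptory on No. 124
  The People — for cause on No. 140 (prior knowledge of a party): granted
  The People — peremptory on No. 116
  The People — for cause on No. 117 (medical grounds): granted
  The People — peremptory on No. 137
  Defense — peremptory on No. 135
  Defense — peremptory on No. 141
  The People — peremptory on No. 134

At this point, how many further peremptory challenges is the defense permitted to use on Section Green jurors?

1

Defense peremptories so far: #135, #141 — 2 of 8 used, 6 left overall.
Against Section Green: #135 — 1 used; per-section cap 2 leaves 1.
Binding limit: min(6, 1) = 1.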